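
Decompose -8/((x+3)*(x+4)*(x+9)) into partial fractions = -4/(15*(x + 9)) + 8/(5*(x + 4)) - 4/(3*(x + 3))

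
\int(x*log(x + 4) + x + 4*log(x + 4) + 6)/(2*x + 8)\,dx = (x + 6)*log(x + 4)/2 + C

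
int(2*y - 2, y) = y^2 - 2*y + C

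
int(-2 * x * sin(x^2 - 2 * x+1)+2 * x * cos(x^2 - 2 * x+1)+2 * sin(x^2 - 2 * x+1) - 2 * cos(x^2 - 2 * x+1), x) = sin((x - 1)^2) + cos((x - 1)^2) + C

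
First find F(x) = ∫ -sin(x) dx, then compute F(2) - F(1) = -cos(1) + cos(2)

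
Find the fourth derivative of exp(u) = exp(u)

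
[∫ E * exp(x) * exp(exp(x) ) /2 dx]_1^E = -exp(1 + E)/2 + exp(1 + exp(E))/2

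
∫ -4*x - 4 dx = -2*x^2 - 4*x + C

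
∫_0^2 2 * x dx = 4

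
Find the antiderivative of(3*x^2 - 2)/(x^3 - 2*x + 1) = log(x^3 - 2*x + 1) + C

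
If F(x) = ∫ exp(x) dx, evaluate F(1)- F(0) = -1 + E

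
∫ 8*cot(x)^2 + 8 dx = -8*cot(x) + C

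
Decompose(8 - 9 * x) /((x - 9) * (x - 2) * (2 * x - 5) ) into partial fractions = 58/(13*(2*x - 5)) - 10/(7*(x - 2)) - 73/(91*(x - 9))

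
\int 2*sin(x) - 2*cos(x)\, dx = -2*sqrt(2)*sin(x + pi/4) + C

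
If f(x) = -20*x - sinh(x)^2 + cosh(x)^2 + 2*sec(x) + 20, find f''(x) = -2/cos(x) + 4/cos(x)^3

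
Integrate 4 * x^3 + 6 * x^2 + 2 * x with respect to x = x^4 + 2*x^3 + x^2 + C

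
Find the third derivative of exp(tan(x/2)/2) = (tan(x/2)^6 + 12*tan(x/2)^5 + 27*tan(x/2)^4 + 24*tan(x/2)^3 + 35*tan(x/2)^2 + 12*tan(x/2) + 9)*exp(tan(x/2)/2)/64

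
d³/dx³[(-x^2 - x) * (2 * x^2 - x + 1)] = -48*x - 6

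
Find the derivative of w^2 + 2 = 2*w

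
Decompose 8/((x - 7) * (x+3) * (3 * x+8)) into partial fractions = -72/(29*(3*x + 8)) + 4/(5*(x + 3)) + 4/(145*(x - 7))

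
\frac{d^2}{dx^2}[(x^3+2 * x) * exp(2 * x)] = 4*x^3*exp(2*x) + 12*x^2*exp(2*x) + 14*x*exp(2*x) + 8*exp(2*x)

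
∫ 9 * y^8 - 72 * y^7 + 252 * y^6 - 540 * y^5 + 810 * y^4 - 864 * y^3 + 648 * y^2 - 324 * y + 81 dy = y^9 - 9*y^8 + 36*y^7 - 90*y^6 + 162*y^5 - 216*y^4 + 216*y^3 - 162*y^2 + 81*y + C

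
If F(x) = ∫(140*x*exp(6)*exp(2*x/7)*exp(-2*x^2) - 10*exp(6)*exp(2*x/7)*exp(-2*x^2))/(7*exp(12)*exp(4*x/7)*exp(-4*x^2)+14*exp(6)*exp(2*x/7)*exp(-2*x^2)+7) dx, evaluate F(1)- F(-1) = -5*exp(30/7)/(1 + exp(30/7)) + 5*exp(26/7)/(1 + exp(26/7))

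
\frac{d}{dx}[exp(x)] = exp(x)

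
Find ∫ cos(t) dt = sin(t) + C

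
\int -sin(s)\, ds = cos(s) + C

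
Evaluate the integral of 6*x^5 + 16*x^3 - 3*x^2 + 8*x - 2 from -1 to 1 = -6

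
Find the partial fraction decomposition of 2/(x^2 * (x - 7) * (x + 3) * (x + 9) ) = 1/(3888*(x + 9)) - 1/(270*(x + 3)) + 1/(3920*(x - 7)) + 38/(11907*x) - 2/(189*x^2)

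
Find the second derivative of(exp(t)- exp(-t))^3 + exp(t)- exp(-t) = (9*exp(6*t) - 2*exp(4*t) + 2*exp(2*t) - 9)*exp(-3*t)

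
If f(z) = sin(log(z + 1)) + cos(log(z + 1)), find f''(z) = -2*cos(log(z + 1))/(z^2 + 2*z + 1)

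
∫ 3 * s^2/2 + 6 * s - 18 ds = s^3/2 + 3*s^2 - 18*s + C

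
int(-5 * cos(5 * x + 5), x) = -sin(5*x + 5) + C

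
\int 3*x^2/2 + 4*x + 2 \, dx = x^3/2 + 2*x^2 + 2*x + C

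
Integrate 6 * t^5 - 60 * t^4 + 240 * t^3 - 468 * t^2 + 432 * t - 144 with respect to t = t^6 - 12*t^5 + 60*t^4 - 156*t^3 + 216*t^2 - 144*t + C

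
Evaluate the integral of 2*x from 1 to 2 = 3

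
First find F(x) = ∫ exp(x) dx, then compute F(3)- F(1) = -E + exp(3)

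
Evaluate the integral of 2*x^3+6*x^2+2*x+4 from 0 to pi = (pi/2 + 2)*(2*pi + pi^3)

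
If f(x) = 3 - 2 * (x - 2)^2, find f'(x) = 8 - 4*x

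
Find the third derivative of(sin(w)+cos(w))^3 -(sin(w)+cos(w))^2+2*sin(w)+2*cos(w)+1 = -27*sqrt(2)*sin(3*w + pi/4)/2 + 8*cos(2*w) - 7*sqrt(2)*cos(w + pi/4)/2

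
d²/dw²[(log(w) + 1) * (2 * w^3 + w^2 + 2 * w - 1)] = (12*w^3*log(w) + 22*w^3 + 2*w^2*log(w) + 5*w^2 + 2*w + 1)/w^2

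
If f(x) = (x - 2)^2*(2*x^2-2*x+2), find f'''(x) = 48*x - 60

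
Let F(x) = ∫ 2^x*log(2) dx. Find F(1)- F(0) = 1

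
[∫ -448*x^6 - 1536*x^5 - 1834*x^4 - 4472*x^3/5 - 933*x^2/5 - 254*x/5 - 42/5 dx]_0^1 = -5032/5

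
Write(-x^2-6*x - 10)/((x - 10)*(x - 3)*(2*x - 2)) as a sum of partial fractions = -17/(36*(x - 1)) + 37/(28*(x - 3)) - 85/(63*(x - 10))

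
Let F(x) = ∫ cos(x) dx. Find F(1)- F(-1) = 2*sin(1)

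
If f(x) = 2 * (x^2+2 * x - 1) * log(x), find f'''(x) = (4*x^2 - 4*x - 4)/x^3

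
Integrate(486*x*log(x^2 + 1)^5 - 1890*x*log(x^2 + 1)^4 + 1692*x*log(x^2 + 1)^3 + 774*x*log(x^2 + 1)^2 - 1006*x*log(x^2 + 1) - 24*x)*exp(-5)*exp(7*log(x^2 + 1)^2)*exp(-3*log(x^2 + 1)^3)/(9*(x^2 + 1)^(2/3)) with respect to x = (x^2 + 1)^(1/3)*(-9*log(x^2 + 1)^3 + 21*log(x^2 + 1)^2 + log(x^2 + 1) - 15)*exp(-3*log(x^2 + 1)^3 + 7*log(x^2 + 1)^2 - 5)/3 + C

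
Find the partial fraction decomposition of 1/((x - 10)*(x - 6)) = -1/(4*(x - 6)) + 1/(4*(x - 10))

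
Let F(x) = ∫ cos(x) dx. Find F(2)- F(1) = -sin(1) + sin(2)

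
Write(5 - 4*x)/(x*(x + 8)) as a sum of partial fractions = -37/(8*(x + 8)) + 5/(8*x)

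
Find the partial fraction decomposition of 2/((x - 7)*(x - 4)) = -2/(3*(x - 4)) + 2/(3*(x - 7))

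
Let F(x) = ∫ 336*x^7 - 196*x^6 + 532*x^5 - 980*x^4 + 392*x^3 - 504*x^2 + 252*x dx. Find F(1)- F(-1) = -784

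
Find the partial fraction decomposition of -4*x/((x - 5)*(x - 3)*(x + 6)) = 8/(33*(x + 6)) + 2/(3*(x - 3)) - 10/(11*(x - 5))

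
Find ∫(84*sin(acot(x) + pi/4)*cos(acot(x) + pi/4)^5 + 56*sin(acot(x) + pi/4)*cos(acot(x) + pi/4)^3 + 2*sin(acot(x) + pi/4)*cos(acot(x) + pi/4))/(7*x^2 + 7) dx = (x - 1)^2*(7*(x - 1)^4 + 14*(x - 1)^2*(x^2 + 1) + 2*(x^2 + 1)^2)/(28*(x^2 + 1)^3) + C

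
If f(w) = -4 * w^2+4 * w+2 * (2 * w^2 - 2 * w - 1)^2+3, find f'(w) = 32*w^3 - 48*w^2 - 8*w + 12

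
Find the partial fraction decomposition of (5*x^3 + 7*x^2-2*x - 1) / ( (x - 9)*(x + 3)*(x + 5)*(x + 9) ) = 3061/(432*(x + 9)) - 63/(16*(x + 5)) + 67/(144*(x + 3)) + 599/(432*(x - 9))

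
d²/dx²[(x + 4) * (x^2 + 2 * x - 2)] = 6*x + 12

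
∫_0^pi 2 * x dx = pi^2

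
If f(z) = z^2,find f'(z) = 2*z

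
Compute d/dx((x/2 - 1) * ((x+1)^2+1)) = 3*x^2/2 - 1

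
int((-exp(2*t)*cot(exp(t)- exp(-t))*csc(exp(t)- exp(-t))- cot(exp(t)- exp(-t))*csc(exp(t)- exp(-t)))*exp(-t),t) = csc(2*sinh(t)) + C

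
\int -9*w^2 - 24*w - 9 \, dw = -3*w^3 - 12*w^2 - 9*w + C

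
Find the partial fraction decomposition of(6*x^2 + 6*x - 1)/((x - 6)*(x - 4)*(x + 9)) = 431/(195*(x + 9)) - 119/(26*(x - 4)) + 251/(30*(x - 6))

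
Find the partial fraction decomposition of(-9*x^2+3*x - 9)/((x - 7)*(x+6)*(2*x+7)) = 173/(35*(2*x + 7)) - 27/(5*(x + 6)) - 11/(7*(x - 7))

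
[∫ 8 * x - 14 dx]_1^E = -2*E + 1 + (3 - 2*E)^2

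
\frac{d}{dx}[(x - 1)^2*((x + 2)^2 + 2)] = 4*x^3 + 6*x^2 - 2*x - 8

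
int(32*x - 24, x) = 16*x^2 - 24*x + C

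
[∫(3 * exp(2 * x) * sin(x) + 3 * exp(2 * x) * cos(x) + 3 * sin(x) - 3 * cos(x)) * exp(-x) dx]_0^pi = 0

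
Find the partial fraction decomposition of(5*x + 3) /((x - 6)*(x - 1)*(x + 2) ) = -7/(24*(x + 2)) - 8/(15*(x - 1)) + 33/(40*(x - 6))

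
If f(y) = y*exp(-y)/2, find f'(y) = (1 - y)*exp(-y)/2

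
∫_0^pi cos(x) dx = 0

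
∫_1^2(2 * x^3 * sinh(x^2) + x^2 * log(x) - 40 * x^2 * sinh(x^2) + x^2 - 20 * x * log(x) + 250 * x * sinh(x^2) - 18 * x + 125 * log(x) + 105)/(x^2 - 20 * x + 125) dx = -log(106) - cosh(1) + 2*log(2) + log(89) + cosh(4)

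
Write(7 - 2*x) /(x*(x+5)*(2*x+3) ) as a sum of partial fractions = -40/(21*(2*x + 3)) + 17/(35*(x + 5)) + 7/(15*x)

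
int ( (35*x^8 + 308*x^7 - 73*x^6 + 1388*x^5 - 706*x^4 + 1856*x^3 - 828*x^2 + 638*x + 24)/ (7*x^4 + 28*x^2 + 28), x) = (x^2 + x*(x^2 + 2)*(x^2 - x + 1)*(7*x^2 + 84*x + 6)/7 + 1)/(x^2 + 2) + C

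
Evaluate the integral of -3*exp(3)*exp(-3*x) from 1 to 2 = -1 + exp(-3)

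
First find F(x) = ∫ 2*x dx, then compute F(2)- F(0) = 4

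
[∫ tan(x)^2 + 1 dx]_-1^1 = 2*tan(1)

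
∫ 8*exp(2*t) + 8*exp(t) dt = 4*(exp(t) + 1)^2 + C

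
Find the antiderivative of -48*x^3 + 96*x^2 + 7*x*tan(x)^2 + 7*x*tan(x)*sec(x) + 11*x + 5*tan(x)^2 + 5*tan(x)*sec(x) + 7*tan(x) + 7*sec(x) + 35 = -2*x*(x - 3)*(6*x^2 + 2*x + 5) + (7*x + 5)*(tan(x) + sec(x)) + C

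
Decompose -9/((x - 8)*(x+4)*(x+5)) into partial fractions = -9/(13*(x + 5)) + 3/(4*(x + 4)) - 3/(52*(x - 8))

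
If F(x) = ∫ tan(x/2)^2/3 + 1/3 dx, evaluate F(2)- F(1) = -2*tan(1/2)/3 + 2*tan(1)/3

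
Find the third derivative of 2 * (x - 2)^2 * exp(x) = 2*x^2*exp(x) + 4*x*exp(x) - 4*exp(x)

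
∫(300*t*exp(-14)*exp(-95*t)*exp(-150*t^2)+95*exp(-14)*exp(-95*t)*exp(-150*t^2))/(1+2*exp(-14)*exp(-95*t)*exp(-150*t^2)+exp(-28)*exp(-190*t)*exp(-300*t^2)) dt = 1/(exp(25*t - 6*(5*t + 2)^2 + 10) + 1) + C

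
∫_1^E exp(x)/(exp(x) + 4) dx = -log(E + 4) + log(4 + exp(E))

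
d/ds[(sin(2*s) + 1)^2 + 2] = 2*sin(4*s) + 4*cos(2*s)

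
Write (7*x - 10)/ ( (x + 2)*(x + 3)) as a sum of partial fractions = 31/(x + 3) - 24/(x + 2)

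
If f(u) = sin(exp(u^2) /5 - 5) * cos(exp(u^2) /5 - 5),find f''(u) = 2*(-4*u^2*exp(u^2)*sin(2*exp(u^2)/5 - 10) + 10*u^2*cos(2*exp(u^2)/5 - 10) + 5*cos(2*exp(u^2)/5 - 10))*exp(u^2)/25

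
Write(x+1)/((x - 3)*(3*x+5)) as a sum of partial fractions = 1/(7*(3*x + 5)) + 2/(7*(x - 3))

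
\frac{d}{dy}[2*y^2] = 4*y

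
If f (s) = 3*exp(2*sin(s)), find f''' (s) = 6*(-3*sin(2*s) + 2*cos(s) + cos(3*s))*exp(2*sin(s))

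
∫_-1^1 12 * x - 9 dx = -18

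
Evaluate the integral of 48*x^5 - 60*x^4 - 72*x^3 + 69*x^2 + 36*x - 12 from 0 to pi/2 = (-2 - pi/2 + pi^2/2)^3 + 8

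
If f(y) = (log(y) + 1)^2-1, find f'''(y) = (4*log(y) - 2)/y^3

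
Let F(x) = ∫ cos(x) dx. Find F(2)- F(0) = sin(2)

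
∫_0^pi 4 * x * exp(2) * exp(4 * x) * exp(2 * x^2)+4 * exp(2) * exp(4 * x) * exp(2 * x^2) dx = -exp(2) + exp(2*(1 + pi)^2)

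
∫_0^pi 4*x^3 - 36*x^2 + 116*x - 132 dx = -121 + ((-3 + pi)^2 + 2)^2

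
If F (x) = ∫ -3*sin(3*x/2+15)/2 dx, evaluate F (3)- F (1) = -cos(33/2) + cos(39/2)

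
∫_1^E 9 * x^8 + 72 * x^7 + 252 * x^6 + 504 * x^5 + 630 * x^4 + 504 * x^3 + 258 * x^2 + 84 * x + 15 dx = -528 + 2*(1 + E)^3 + (1 + E)^9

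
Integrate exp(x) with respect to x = exp(x) + C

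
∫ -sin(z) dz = cos(z) + C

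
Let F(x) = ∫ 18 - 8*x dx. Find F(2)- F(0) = 20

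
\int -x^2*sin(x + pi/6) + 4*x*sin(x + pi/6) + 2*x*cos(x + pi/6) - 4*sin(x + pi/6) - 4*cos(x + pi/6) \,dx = (x - 2)^2*cos(x + pi/6) + C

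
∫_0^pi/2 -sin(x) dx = -1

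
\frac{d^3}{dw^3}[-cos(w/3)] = -sin(w/3)/27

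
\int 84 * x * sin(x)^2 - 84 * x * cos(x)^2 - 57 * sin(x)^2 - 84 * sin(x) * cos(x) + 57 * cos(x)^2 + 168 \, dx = (57/2 - 42*x)*(sin(2*x) - 4) + C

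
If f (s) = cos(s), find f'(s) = -sin(s)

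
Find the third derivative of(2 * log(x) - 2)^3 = (48*log(x)^2 - 240*log(x) + 240)/x^3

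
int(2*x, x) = x^2 + C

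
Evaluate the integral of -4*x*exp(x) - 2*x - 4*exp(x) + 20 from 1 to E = -4*exp(1 + E) - 19 - exp(2) + 24*E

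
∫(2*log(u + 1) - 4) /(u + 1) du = (log(u + 1) - 2)^2 + C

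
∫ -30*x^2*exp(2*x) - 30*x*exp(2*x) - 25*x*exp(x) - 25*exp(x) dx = 5*x*(-3*x*exp(x) - 5)*exp(x) + C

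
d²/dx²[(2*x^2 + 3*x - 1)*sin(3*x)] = -18*x^2*sin(3*x) - 27*x*sin(3*x) + 24*x*cos(3*x) + 13*sin(3*x) + 18*cos(3*x)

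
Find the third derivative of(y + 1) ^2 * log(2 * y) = (2*y^2 - 2*y + 2)/y^3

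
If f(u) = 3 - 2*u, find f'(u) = -2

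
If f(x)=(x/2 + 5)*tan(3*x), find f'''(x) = 81*x*tan(3*x)^4 + 108*x*tan(3*x)^2 + 27*x + 810*tan(3*x)^4 + 27*tan(3*x)^3 + 1080*tan(3*x)^2 + 27*tan(3*x) + 270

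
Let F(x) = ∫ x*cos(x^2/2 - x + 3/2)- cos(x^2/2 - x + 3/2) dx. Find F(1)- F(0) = -sin(3/2) + sin(1)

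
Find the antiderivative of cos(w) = sin(w) + C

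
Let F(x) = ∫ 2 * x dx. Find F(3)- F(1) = 8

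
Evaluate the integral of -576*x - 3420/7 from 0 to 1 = -5436/7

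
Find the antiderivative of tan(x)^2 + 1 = tan(x) + C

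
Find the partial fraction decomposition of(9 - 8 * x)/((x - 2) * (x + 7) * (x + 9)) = 81/(22*(x + 9)) - 65/(18*(x + 7)) - 7/(99*(x - 2))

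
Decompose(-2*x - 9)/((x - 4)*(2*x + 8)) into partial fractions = 1/(16*(x + 4)) - 17/(16*(x - 4))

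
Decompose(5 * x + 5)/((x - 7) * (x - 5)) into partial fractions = -15/(x - 5) + 20/(x - 7)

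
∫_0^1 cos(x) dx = sin(1)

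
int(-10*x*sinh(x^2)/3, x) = -5*cosh(x^2)/3 + C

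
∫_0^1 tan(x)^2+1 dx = tan(1)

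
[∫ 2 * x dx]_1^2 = 3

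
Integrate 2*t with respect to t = t^2 + C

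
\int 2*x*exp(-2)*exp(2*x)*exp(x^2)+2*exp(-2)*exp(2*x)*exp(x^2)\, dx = exp(x^2 + 2*x - 2) + C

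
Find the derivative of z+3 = 1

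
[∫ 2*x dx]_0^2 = 4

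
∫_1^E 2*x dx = -1 + exp(2)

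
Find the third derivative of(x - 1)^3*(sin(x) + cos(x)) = x^3*sin(x) - x^3*cos(x) - 12*x^2*sin(x) - 6*x^2*cos(x) + 3*x*sin(x) + 33*x*cos(x) + 14*sin(x) - 20*cos(x)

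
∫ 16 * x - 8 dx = 8*x^2 - 8*x + C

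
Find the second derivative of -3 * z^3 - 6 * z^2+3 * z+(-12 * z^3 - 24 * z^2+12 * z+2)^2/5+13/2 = 864*z^4 + 2304*z^3 + 3456*z^2/5 - 3834*z/5 + 36/5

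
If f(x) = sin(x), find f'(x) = cos(x)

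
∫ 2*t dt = t^2 + C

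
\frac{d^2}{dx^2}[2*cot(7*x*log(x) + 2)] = 14*(14*x*log(x)^2*cos(7*x*log(x) + 2)/sin(7*x*log(x) + 2) + 28*x*log(x)*cos(7*x*log(x) + 2)/sin(7*x*log(x) + 2) + 14*x*cos(7*x*log(x) + 2)/sin(7*x*log(x) + 2) - 1)/(x*sin(7*x*log(x) + 2)^2)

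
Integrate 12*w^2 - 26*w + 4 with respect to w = 4*w^3 - 13*w^2 + 4*w + C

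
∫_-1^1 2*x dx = 0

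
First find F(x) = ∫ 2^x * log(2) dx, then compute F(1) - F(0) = 1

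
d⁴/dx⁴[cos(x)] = cos(x)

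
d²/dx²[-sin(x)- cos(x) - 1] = sin(x) + cos(x)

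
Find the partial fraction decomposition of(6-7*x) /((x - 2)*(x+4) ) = -17/(3*(x + 4)) - 4/(3*(x - 2))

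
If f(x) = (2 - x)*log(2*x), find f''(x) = (-x - 2)/x^2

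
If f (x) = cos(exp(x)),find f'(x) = -exp(x)*sin(exp(x))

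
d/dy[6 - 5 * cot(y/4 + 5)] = 5/(4*sin(y/4 + 5)^2)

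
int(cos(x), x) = sin(x) + C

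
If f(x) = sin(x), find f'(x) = cos(x)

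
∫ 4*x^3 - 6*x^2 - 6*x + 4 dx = x^4 - 2*x^3 - 3*x^2 + 4*x + C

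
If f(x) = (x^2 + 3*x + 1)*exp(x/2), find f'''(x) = x^2*exp(x/2)/8 + 15*x*exp(x/2)/8 + 43*exp(x/2)/8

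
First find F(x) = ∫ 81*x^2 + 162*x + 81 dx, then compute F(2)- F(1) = 513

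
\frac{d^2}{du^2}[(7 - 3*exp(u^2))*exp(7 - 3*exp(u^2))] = (-108*u^2*exp(3*u^2) + 360*u^2*exp(2*u^2) - 96*u^2*exp(u^2) + 18*exp(2*u^2) - 48*exp(u^2))*exp(7 - 3*exp(u^2))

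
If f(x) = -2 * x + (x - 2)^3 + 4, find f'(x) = 3*x^2 - 12*x + 10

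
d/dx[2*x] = 2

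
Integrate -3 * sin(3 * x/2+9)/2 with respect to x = cos(3*x/2 + 9) + C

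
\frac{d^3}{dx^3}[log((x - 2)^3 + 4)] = (6*x^6 - 72*x^5 + 360*x^4 - 1128*x^3 + 2448*x^2 - 3168*x + 1824)/(x^9 - 18*x^8 + 144*x^7 - 660*x^6 + 1872*x^5 - 3312*x^4 + 3504*x^3 - 2016*x^2 + 576*x - 64)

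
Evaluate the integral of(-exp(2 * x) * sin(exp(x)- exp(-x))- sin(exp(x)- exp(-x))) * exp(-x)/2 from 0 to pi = -1/2 + cos(-exp(pi) + exp(-pi))/2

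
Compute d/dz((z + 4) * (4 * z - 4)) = 8*z + 12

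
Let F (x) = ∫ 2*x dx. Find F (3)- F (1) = 8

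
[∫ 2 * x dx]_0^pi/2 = pi^2/4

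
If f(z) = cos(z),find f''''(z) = cos(z)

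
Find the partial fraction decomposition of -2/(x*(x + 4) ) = 1/(2*(x + 4)) - 1/(2*x)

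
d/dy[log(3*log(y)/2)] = 1/(y*log(y))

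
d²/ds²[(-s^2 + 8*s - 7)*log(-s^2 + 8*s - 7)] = (-2*s^2*log(-s^2 + 8*s - 7) - 6*s^2 + 16*s*log(-s^2 + 8*s - 7) + 48*s - 14*log(-s^2 + 8*s - 7) - 78)/(s^2 - 8*s + 7)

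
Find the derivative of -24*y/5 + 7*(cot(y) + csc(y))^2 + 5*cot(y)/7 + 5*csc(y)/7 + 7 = -24/5 + 14/sin(y) - 5*cos(y)/(7*sin(y)^2) - 5/(7*sin(y)^2) - 28*cos(y)/sin(y)^3 - 28/sin(y)^3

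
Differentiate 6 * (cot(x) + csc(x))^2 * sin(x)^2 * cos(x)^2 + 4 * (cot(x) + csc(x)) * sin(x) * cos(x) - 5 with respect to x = -13*sin(x) - 16*sin(2*x) - 9*sin(3*x) - 3*sin(4*x)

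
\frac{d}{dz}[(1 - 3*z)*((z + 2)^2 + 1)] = -9*z^2 - 22*z - 11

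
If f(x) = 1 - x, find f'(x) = -1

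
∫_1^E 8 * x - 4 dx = -1 + (1 - 2*E)^2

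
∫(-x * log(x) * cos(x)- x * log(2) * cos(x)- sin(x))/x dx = -log(2*x)*sin(x) + C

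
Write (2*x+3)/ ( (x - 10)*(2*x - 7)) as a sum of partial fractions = -20/(13*(2*x - 7)) + 23/(13*(x - 10))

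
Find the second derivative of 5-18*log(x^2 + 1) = (36*x^2 - 36)/(x^4 + 2*x^2 + 1)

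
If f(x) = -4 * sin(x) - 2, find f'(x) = -4*cos(x)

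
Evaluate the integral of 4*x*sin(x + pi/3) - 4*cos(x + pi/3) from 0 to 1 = -4*cos(1 + pi/3)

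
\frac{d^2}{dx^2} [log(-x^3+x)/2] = (-3*x^4 - 1)/(2*x^6 - 4*x^4 + 2*x^2)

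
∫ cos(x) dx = sin(x) + C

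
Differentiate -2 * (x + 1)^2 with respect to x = -4*x - 4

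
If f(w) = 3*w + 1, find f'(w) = 3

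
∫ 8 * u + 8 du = 4*u^2 + 8*u + C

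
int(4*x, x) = 2*x^2 + C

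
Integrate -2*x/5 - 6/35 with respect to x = -x^2/5 - 6*x/35 + C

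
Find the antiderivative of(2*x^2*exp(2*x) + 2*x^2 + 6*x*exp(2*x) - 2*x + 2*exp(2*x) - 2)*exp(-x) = 4*x*(x + 1)*sinh(x) + C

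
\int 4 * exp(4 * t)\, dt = exp(4*t) + C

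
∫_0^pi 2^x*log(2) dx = -1 + 2^pi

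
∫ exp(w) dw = exp(w) + C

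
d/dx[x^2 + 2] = 2*x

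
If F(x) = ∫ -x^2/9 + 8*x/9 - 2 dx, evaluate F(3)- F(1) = -38/27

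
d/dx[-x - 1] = -1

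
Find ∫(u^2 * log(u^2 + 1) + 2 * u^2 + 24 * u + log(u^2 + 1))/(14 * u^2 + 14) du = (u + 12)*log(u^2 + 1)/14 + C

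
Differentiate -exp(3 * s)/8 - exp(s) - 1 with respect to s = -3*exp(3*s)/8 - exp(s)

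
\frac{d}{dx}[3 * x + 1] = 3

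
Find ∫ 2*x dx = x^2 + C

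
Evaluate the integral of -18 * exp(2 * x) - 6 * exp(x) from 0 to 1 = -9*exp(2) - 6*E + 15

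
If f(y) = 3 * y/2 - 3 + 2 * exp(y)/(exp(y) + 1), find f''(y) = (-2*exp(2*y) + 2*exp(y))/(exp(3*y) + 3*exp(2*y) + 3*exp(y) + 1)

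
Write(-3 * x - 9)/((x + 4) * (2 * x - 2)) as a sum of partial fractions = -3/(10*(x + 4)) - 6/(5*(x - 1))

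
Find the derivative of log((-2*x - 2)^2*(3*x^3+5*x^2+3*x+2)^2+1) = (288*x^7 + 1344*x^6 + 2688*x^5 + 3160*x^4 + 2496*x^3 + 1344*x^2 + 456*x + 80)/(36*x^8 + 192*x^7 + 448*x^6 + 632*x^5 + 624*x^4 + 448*x^3 + 228*x^2 + 80*x + 17)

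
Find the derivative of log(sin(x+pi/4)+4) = cos(x + pi/4)/(sin(x + pi/4) + 4)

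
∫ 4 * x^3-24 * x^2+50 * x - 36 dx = x^4 - 8*x^3 + 25*x^2 - 36*x + C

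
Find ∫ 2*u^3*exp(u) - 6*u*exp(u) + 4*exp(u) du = 2*(u - 1)^3*exp(u) + C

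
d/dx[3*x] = 3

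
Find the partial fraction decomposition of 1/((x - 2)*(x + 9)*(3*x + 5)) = -9/(242*(3*x + 5)) + 1/(242*(x + 9)) + 1/(121*(x - 2))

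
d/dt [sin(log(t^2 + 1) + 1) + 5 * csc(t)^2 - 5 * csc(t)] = (-10*t^2*cot(t)*csc(t)^2 + 5*t^2*cot(t)*csc(t) + 2*t*cos(log(t^2 + 1) + 1) - 10*cot(t)*csc(t)^2 + 5*cot(t)*csc(t))/(t^2 + 1)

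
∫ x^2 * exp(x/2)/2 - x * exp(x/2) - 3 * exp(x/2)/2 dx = (x - 3)^2*exp(x/2) + C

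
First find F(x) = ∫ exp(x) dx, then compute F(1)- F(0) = -1 + E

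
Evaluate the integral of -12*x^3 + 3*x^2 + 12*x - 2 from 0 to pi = (1 - 3*pi)*(-2*pi + pi^3)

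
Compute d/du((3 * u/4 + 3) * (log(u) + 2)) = (3*u*log(u) + 9*u + 12)/(4*u)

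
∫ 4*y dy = 2*y^2 + C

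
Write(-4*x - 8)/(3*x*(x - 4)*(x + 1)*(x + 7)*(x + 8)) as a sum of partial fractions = 1/(84*(x + 8)) - 10/(693*(x + 7)) - 2/(315*(x + 1)) - 1/(330*(x - 4)) + 1/(84*x)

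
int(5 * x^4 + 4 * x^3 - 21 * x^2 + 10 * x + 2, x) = x^5 + x^4 - 7*x^3 + 5*x^2 + 2*x + C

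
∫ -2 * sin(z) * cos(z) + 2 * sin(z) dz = (cos(z) - 1)^2 + C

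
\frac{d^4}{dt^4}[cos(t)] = cos(t)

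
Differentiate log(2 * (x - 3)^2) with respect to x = 2/(x - 3)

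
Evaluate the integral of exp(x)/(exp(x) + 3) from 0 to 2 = -log(4) + log(3 + exp(2))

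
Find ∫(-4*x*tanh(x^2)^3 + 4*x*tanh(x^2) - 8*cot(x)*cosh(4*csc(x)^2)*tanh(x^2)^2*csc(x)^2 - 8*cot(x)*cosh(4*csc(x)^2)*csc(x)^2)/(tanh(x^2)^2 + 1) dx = log(tanh(x^2)^2 + 1) + sinh(4*csc(x)^2) + C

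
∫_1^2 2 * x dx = 3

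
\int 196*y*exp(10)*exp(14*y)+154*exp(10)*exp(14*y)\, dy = (14*y + 10)*exp(14*y + 10) + C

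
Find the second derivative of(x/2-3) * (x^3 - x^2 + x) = 6*x^2 - 21*x + 7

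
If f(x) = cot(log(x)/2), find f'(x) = -1/(x*(1 - cos(log(x))))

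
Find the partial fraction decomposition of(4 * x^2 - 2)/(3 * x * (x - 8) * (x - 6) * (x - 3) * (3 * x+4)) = 69/(16016*(3*x + 4)) + 34/(1755*(x - 3)) - 71/(1188*(x - 6)) + 127/(3360*(x - 8)) + 1/(864*x)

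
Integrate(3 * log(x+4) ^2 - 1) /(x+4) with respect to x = log(x + 4)^3 - log(x + 4) + C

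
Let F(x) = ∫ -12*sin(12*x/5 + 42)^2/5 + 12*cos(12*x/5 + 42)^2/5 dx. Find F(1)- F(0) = -sin(84)/2 + sin(444/5)/2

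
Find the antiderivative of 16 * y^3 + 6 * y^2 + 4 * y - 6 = 4*y^4 + 2*y^3 + 2*y^2 - 6*y + C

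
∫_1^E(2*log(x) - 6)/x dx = -5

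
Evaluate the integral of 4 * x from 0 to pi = 2*pi^2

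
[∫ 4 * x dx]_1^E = -2 + 2*exp(2)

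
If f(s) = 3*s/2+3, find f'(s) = 3/2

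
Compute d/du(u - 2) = 1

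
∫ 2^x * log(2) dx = 2^x + C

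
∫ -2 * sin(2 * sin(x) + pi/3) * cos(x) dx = cos(2*sin(x) + pi/3) + C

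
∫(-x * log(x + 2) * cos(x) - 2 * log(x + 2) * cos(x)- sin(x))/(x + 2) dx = -log(x + 2)*sin(x) + C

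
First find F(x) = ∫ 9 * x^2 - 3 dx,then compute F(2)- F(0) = 18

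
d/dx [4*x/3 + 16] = 4/3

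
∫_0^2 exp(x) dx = -1 + exp(2)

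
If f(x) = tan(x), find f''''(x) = 24*tan(x)^5 + 40*tan(x)^3 + 16*tan(x)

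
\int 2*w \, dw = w^2 + C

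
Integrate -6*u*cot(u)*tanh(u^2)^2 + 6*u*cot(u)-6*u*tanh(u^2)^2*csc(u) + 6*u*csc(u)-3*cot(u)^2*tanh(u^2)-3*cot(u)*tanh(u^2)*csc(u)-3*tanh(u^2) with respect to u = 3*(cot(u) + csc(u))*tanh(u^2) + C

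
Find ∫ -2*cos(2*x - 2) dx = -sin(2*x - 2) + C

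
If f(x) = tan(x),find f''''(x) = 24*tan(x)^5 + 40*tan(x)^3 + 16*tan(x)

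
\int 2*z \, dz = z^2 + C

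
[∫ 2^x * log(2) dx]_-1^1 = 3/2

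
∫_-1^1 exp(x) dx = E - exp(-1)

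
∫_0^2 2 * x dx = 4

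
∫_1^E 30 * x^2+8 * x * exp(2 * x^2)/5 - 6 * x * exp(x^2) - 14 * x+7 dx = -3*exp(exp(2)) - 37*exp(2)/5 - 10 + 10*E + 10*exp(3) + 2*exp(2*exp(2))/5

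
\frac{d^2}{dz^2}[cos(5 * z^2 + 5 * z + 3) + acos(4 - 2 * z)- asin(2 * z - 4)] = -100*z^2*cos(5*z^2 + 5*z + 3) - 100*z*cos(5*z^2 + 5*z + 3) - 10*sin(5*z^2 + 5*z + 3) - 25*cos(5*z^2 + 5*z + 3)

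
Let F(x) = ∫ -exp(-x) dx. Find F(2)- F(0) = -1 + exp(-2)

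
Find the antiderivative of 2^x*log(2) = 2^x + C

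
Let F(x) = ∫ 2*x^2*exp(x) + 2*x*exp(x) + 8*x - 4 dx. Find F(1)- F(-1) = -8 - 6*exp(-1) + 2*E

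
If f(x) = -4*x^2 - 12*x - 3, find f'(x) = -8*x - 12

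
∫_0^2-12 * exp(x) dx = 12 - 12*exp(2)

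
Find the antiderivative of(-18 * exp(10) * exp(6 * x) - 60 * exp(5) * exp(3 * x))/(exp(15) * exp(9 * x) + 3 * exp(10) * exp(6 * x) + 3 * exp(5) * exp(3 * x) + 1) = (6*exp(3*x + 5) + 13)/(2*exp(3*x + 5) + exp(6*x + 10) + 1) + C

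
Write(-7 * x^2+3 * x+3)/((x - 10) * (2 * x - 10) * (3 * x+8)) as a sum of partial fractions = -493/(1748*(3*x + 8)) + 157/(230*(x - 5)) - 667/(380*(x - 10))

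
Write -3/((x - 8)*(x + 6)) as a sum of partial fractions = 3/(14*(x + 6)) - 3/(14*(x - 8))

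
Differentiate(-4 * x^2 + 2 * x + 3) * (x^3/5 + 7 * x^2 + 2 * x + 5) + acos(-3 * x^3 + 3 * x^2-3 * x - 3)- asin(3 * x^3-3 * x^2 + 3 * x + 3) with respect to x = -4*x^4 - 552*x^3/5 + 99*x^2/5 + 10*x + 16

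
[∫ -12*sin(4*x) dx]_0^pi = 0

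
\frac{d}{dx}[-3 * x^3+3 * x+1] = 3 - 9*x^2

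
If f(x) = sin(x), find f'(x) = cos(x)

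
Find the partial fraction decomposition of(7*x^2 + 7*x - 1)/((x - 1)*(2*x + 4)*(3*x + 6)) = 25/(27*(x + 2)) - 13/(18*(x + 2)^2) + 13/(54*(x - 1))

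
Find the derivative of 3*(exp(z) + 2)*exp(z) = 6*exp(2*z) + 6*exp(z)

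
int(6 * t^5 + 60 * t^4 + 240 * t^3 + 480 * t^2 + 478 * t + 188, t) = t^6 + 12*t^5 + 60*t^4 + 160*t^3 + 239*t^2 + 188*t + C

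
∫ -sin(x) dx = cos(x) + C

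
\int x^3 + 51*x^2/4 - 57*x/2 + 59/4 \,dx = x^4/4 + 17*x^3/4 - 57*x^2/4 + 59*x/4 + C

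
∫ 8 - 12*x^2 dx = -4*x^3 + 8*x + C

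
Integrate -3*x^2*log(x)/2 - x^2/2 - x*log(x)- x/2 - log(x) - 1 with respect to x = -x*(x^2 + x + 2)*log(x)/2 + C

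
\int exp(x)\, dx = exp(x) + C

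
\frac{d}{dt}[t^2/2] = t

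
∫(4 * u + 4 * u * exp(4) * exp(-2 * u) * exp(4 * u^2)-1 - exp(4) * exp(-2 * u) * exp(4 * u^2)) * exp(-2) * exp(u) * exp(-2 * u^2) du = 2*sinh(2*u^2 - u + 2) + C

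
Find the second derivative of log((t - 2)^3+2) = (-3*t^4 + 24*t^3 - 72*t^2 + 108*t - 72)/(t^6 - 12*t^5 + 60*t^4 - 156*t^3 + 216*t^2 - 144*t + 36)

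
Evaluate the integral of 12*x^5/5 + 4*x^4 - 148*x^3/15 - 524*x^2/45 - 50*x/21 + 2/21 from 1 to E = -3*(2*E/3 + exp(2))^2 + 2*E/21 + exp(2)/7 + 1180/189 + 2*(2*E/3 + exp(2))^3/5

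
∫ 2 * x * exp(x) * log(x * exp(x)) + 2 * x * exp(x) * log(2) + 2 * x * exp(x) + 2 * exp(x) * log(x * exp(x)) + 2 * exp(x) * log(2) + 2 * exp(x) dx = 2*x*exp(x)*log(2*x*exp(x)) + C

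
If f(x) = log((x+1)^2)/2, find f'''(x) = 2/(x^3 + 3*x^2 + 3*x + 1)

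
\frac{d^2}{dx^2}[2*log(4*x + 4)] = -2/(x^2 + 2*x + 1)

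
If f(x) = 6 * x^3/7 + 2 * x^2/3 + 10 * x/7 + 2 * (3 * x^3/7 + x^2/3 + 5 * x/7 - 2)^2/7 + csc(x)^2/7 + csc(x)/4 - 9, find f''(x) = 540*x^4/343 + 80*x^3/49 + 2552*x^2/1029 + 148*x/49 + 296/343 - 1/(4*sin(x)) - 4/(7*sin(x)^2) + 1/(2*sin(x)^3) + 6/(7*sin(x)^4)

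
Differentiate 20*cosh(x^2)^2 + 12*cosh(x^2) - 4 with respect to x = 8*x*(10*cosh(x^2) + 3)*sinh(x^2)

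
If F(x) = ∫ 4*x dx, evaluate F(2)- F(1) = 6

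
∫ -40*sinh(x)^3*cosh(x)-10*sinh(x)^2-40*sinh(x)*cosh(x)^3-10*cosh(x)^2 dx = -5*sinh(2*x) - 5*cosh(4*x)/2 + C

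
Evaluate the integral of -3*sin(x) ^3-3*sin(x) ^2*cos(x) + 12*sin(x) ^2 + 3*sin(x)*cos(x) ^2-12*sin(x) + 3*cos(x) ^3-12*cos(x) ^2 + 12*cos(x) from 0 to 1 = (-2 + cos(1) + sin(1))^3 + 1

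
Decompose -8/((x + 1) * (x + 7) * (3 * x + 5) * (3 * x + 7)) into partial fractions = -9/(14*(3*x + 7)) + 9/(8*(3*x + 5)) + 1/(168*(x + 7)) - 1/(6*(x + 1))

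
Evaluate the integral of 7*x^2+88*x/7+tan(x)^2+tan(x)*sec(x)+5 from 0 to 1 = tan(1) + sec(1) + 244/21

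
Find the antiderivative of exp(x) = exp(x) + C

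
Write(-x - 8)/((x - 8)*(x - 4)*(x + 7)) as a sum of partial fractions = -1/(165*(x + 7)) + 3/(11*(x - 4)) - 4/(15*(x - 8))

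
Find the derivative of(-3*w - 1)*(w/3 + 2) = -2*w - 19/3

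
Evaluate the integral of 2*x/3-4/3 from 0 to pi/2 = -4/3 + (-2 + pi/2)^2/3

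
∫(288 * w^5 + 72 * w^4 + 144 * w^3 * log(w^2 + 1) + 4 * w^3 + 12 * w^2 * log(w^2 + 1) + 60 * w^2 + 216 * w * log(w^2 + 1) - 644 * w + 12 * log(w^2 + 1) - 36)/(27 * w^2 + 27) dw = -8*w^2 - 4*w/3 + 2*(6*w^2 + w + 3*log(w^2 + 1))^2/27 - 4*log(w^2 + 1) + C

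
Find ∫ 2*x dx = x^2 + C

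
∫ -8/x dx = -8*log(x) + C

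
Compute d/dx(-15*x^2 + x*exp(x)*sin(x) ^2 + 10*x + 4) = x*exp(x)*sin(x)^2 + x*exp(x)*sin(2*x) - 30*x + exp(x)*sin(x)^2 + 10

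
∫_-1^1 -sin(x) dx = 0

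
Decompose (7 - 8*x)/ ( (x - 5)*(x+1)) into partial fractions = -5/(2*(x + 1)) - 11/(2*(x - 5))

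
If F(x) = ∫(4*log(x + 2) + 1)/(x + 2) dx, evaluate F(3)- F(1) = -2*log(3)^2 - log(3) + log(5) + 2*log(5)^2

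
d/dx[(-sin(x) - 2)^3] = -3*(sin(x) + 2)^2*cos(x)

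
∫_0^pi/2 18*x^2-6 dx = (3 + 3*pi/2)*(-pi + pi^2/2)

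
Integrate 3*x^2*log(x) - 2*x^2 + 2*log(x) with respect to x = x*(x^2 + 2)*(log(x) - 1) + C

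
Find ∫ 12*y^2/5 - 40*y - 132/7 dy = 4*y^3/5 - 20*y^2 - 132*y/7 + C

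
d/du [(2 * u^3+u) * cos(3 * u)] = -6*u^3*sin(3*u) + 6*u^2*cos(3*u) - 3*u*sin(3*u) + cos(3*u)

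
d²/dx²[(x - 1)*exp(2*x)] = 4*x*exp(2*x)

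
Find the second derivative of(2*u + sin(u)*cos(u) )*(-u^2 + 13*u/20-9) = 2*u^2*sin(2*u) - 13*u*sin(2*u)/10 - 4*u*cos(2*u) - 12*u + 17*sin(2*u) + 13*cos(2*u)/10 + 13/5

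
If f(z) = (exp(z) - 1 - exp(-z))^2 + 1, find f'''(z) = (8*exp(4*z) - 2*exp(3*z) - 2*exp(z) - 8)*exp(-2*z)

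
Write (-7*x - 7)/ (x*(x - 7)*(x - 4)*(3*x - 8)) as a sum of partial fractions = -693/(416*(3*x - 8)) + 35/(48*(x - 4)) - 8/(39*(x - 7)) + 1/(32*x)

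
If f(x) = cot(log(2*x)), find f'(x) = -1/(x*sin(log(x) + log(2))^2)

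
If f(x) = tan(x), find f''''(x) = 24*tan(x)^5 + 40*tan(x)^3 + 16*tan(x)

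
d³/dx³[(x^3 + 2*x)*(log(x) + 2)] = (6*x^2*log(x) + 23*x^2 - 2)/x^2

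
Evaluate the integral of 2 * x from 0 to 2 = 4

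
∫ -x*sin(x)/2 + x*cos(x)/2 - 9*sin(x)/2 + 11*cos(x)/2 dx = sqrt(2)*(x + 10)*sin(x + pi/4)/2 + C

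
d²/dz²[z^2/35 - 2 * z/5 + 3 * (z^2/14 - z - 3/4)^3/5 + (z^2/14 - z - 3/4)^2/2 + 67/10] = 9*z^4/1372 - 9*z^3/49 + 1461*z^2/980 - 201*z/70 - 899/560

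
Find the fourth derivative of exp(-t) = exp(-t)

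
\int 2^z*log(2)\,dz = 2^z + C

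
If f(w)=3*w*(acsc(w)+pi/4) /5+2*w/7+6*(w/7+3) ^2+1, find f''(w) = (60*w^4*sqrt(1 - 1/w^2) - 60*w^2*sqrt(1 - 1/w^2) + 147)/(245*w^4*sqrt(1 - 1/w^2) - 245*w^2*sqrt(1 - 1/w^2))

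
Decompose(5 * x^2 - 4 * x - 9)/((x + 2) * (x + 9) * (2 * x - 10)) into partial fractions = 108/(49*(x + 9)) - 19/(98*(x + 2)) + 24/(49*(x - 5))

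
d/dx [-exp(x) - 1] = -exp(x)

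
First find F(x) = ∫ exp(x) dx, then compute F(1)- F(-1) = E - exp(-1)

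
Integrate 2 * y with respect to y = y^2 + C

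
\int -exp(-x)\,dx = exp(-x) + C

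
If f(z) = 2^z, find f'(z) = 2^z*log(2)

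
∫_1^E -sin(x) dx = cos(E) - cos(1)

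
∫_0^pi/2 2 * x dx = pi^2/4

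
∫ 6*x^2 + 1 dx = 2*x^3 + x + C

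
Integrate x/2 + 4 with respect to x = x^2/4 + 4*x + C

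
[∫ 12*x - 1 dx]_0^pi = 2 + (2 - 3*pi)*(-2*pi - 1)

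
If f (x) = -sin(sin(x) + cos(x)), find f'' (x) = -2*sin(x)*sin(sqrt(2)*sin(x + pi/4))*cos(x) + sin(sqrt(2)*sin(x + pi/4)) + sqrt(2)*sin(x + pi/4)*cos(sqrt(2)*sin(x + pi/4))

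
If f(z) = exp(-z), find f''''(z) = exp(-z)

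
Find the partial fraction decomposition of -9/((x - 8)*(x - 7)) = 9/(x - 7) - 9/(x - 8)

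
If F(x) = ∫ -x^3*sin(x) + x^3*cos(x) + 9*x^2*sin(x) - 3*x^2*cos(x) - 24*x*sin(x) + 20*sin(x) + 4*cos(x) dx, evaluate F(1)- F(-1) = -28*sin(1) + 26*cos(1)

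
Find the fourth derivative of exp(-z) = exp(-z)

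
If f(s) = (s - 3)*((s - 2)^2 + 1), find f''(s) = 6*s - 14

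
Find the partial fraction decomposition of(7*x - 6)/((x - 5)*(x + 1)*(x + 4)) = -34/(27*(x + 4)) + 13/(18*(x + 1)) + 29/(54*(x - 5))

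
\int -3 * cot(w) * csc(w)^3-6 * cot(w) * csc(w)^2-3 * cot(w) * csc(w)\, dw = (csc(w) + 1)^3 + C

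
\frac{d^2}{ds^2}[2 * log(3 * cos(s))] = -2/cos(s)^2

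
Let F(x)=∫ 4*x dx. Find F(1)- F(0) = 2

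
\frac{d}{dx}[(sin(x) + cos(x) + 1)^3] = 3*sqrt(2)*(sqrt(2)*sin(x + pi/4) + 1)^2*cos(x + pi/4)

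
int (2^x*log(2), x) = 2^x + C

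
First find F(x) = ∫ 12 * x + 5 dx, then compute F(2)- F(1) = 23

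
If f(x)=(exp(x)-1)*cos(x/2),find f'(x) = -exp(x)*sin(x/2)/2 + exp(x)*cos(x/2) + sin(x/2)/2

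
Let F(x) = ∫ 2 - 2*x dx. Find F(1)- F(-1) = 4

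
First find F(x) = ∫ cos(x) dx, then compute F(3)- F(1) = -sin(1) + sin(3)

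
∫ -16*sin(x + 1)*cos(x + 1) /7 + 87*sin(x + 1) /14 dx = (16*cos(x + 1) - 87)*cos(x + 1)/14 + C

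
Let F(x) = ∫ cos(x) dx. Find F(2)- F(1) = -sin(1) + sin(2)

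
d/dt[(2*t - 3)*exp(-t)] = (5 - 2*t)*exp(-t)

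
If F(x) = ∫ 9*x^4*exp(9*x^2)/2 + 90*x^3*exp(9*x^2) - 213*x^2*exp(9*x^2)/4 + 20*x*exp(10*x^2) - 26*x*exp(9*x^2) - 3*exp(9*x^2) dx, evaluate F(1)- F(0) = 1 + (1/4 + E)*exp(9)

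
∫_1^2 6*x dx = 9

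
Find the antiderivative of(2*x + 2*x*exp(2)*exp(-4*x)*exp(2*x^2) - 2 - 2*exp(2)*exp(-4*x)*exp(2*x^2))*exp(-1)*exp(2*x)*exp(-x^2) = 2*sinh((x - 1)^2) + C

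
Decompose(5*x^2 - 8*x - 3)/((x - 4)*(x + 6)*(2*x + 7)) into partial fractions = -23/(5*(2*x + 7)) + 9/(2*(x + 6)) + 3/(10*(x - 4))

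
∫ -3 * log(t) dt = 3*t*(1 - log(t)) + C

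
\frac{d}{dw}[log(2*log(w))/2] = 1/(2*w*log(w))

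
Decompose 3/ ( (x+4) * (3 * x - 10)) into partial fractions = 9/(22*(3*x - 10)) - 3/(22*(x + 4))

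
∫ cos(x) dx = sin(x) + C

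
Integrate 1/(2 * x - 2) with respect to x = log(x - 1)/2 + C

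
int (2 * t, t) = t^2 + C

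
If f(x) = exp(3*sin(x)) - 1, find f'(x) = 3*exp(3*sin(x))*cos(x)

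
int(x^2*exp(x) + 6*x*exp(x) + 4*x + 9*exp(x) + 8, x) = ((x + 2)^2 + 1)*(exp(x) + 2) + C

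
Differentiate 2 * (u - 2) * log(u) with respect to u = (2*u*log(u) + 2*u - 4)/u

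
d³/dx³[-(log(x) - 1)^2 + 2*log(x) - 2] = (14 - 4*log(x))/x^3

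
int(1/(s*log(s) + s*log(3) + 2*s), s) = log(log(3*s) + 2) + C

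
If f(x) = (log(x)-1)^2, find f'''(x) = (4*log(x) - 10)/x^3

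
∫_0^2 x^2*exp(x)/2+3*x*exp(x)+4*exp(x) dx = -2 + 8*exp(2)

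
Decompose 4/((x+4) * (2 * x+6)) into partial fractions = -2/(x + 4) + 2/(x + 3)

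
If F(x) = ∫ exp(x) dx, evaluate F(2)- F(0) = -1 + exp(2)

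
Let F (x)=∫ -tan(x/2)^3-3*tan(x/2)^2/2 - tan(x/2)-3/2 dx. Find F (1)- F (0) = -(tan(1/2) + 3)*tan(1/2)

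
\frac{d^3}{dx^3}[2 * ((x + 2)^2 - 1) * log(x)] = (4*x^2 - 8*x + 12)/x^3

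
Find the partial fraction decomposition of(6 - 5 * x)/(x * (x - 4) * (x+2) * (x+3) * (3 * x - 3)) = 1/(12*(x + 3)) - 4/(27*(x + 2)) - 1/(108*(x - 1)) - 1/(108*(x - 4)) + 1/(12*x)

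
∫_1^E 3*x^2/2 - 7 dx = (-2 + E/2)*(-2 + (2 + E)^2) + 21/2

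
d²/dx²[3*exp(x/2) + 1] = 3*exp(x/2)/4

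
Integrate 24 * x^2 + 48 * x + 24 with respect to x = 8*x^3 + 24*x^2 + 24*x + C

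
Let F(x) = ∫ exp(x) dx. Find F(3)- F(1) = -E + exp(3)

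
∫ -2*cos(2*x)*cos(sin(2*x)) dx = -sin(sin(2*x)) + C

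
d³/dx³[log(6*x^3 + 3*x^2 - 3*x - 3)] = (48*x^6 + 48*x^5 + 48*x^4 + 160*x^3 + 90*x^2 + 6*x + 4)/(8*x^9 + 12*x^8 - 6*x^7 - 23*x^6 - 9*x^5 + 12*x^4 + 11*x^3 - 3*x - 1)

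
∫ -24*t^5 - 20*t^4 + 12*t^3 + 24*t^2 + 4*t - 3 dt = -4*t^6 - 4*t^5 + 3*t^4 + 8*t^3 + 2*t^2 - 3*t + C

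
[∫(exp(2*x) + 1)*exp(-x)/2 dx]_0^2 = -exp(-2)/2 + exp(2)/2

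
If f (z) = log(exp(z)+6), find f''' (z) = (-6*exp(2*z) + 36*exp(z))/(exp(3*z) + 18*exp(2*z) + 108*exp(z) + 216)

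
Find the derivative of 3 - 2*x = -2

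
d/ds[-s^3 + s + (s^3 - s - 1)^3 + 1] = 9*s^8 - 21*s^6 - 18*s^5 + 15*s^4 + 24*s^3 + 3*s^2 - 6*s - 2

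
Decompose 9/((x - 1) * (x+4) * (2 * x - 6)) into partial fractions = 9/(70*(x + 4)) - 9/(20*(x - 1)) + 9/(28*(x - 3))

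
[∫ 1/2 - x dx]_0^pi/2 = -pi^2/8 + pi/4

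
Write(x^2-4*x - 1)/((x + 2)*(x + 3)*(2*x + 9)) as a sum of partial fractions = 149/(15*(2*x + 9)) - 20/(3*(x + 3)) + 11/(5*(x + 2))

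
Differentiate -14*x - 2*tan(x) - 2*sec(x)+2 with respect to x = -2*tan(x)^2 - 2*tan(x)*sec(x) - 16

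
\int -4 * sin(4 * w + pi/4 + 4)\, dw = cos(4*w + pi/4 + 4) + C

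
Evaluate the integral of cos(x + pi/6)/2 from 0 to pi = -1/2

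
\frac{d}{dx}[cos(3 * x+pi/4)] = -3*sin(3*x + pi/4)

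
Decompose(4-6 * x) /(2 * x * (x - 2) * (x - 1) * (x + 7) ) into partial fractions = -23/(504*(x + 7)) + 1/(8*(x - 1)) - 2/(9*(x - 2)) + 1/(7*x)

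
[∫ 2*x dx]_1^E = -1 + exp(2)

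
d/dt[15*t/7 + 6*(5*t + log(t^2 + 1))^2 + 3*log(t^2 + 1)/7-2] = (2100*t^3 + 420*t^2*log(t^2 + 1) + 855*t^2 + 168*t*log(t^2 + 1) + 2106*t + 420*log(t^2 + 1) + 15)/(7*t^2 + 7)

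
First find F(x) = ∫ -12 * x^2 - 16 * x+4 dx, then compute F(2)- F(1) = -48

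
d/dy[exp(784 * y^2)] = 1568*y*exp(784*y^2)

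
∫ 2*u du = u^2 + C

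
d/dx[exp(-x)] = -exp(-x)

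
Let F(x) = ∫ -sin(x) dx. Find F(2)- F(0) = -1 + cos(2)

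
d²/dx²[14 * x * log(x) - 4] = 14/x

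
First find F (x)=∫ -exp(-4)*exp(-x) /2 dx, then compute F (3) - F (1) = -exp(-5)/2 + exp(-7)/2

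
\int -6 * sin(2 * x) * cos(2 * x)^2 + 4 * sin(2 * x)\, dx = (cos(2*x)^2 - 2)*cos(2*x) + C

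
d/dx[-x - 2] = -1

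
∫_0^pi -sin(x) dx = -2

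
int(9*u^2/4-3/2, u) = 3*u^3/4 - 3*u/2 + C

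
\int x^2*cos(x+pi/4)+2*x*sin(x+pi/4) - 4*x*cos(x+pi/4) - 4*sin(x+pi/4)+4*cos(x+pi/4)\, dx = (x - 2)^2*sin(x + pi/4) + C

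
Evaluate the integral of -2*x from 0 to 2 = -4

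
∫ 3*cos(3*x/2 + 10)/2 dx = sin(3*x/2 + 10) + C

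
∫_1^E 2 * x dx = -1 + exp(2)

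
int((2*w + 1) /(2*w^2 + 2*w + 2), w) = log(2*w^2 + 2*w + 2)/2 + C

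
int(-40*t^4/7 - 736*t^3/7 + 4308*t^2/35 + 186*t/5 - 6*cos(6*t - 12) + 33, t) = (-4*t^2 + 6*t + 5)*(10*t^3 + 245*t^2 + 21*t + 175)/35 - sin(6*t - 12) + C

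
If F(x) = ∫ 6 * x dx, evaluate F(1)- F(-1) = 0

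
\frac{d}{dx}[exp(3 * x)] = 3*exp(3*x)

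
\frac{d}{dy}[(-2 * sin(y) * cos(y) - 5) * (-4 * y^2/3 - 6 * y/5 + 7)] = 8*y^2*cos(2*y)/3 + 8*y*sin(2*y)/3 + 12*y*cos(2*y)/5 + 40*y/3 + 6*sin(2*y)/5 - 14*cos(2*y) + 6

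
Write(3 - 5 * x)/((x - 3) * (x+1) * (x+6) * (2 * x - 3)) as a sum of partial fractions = 4/(25*(2*x - 3)) - 11/(225*(x + 6)) + 2/(25*(x + 1)) - 1/(9*(x - 3))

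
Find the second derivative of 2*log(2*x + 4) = -2/(x^2 + 4*x + 4)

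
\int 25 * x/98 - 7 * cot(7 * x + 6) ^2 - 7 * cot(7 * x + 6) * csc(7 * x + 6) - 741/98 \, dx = 25*x^2/196 - 55*x/98 + cot(7*x + 6) + csc(7*x + 6) + C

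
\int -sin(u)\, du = cos(u) + C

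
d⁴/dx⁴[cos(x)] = cos(x)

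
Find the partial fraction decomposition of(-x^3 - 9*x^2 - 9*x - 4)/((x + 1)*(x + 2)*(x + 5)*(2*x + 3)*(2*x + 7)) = 319/(180*(2*x + 7)) + 59/(28*(2*x + 3)) - 59/(252*(x + 5)) - 14/(9*(x + 2)) - 3/(20*(x + 1))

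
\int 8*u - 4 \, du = 4*u^2 - 4*u + C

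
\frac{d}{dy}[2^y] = 2^y*log(2)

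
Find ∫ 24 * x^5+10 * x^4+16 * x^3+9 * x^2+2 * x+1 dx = 4*x^6 + 2*x^5 + 4*x^4 + 3*x^3 + x^2 + x + C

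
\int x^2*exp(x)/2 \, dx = ((x - 1)^2 + 1)*exp(x)/2 + C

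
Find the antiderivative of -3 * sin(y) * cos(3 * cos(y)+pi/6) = sin(3*cos(y) + pi/6) + C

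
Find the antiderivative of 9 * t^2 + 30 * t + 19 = 3*t^3 + 15*t^2 + 19*t + C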